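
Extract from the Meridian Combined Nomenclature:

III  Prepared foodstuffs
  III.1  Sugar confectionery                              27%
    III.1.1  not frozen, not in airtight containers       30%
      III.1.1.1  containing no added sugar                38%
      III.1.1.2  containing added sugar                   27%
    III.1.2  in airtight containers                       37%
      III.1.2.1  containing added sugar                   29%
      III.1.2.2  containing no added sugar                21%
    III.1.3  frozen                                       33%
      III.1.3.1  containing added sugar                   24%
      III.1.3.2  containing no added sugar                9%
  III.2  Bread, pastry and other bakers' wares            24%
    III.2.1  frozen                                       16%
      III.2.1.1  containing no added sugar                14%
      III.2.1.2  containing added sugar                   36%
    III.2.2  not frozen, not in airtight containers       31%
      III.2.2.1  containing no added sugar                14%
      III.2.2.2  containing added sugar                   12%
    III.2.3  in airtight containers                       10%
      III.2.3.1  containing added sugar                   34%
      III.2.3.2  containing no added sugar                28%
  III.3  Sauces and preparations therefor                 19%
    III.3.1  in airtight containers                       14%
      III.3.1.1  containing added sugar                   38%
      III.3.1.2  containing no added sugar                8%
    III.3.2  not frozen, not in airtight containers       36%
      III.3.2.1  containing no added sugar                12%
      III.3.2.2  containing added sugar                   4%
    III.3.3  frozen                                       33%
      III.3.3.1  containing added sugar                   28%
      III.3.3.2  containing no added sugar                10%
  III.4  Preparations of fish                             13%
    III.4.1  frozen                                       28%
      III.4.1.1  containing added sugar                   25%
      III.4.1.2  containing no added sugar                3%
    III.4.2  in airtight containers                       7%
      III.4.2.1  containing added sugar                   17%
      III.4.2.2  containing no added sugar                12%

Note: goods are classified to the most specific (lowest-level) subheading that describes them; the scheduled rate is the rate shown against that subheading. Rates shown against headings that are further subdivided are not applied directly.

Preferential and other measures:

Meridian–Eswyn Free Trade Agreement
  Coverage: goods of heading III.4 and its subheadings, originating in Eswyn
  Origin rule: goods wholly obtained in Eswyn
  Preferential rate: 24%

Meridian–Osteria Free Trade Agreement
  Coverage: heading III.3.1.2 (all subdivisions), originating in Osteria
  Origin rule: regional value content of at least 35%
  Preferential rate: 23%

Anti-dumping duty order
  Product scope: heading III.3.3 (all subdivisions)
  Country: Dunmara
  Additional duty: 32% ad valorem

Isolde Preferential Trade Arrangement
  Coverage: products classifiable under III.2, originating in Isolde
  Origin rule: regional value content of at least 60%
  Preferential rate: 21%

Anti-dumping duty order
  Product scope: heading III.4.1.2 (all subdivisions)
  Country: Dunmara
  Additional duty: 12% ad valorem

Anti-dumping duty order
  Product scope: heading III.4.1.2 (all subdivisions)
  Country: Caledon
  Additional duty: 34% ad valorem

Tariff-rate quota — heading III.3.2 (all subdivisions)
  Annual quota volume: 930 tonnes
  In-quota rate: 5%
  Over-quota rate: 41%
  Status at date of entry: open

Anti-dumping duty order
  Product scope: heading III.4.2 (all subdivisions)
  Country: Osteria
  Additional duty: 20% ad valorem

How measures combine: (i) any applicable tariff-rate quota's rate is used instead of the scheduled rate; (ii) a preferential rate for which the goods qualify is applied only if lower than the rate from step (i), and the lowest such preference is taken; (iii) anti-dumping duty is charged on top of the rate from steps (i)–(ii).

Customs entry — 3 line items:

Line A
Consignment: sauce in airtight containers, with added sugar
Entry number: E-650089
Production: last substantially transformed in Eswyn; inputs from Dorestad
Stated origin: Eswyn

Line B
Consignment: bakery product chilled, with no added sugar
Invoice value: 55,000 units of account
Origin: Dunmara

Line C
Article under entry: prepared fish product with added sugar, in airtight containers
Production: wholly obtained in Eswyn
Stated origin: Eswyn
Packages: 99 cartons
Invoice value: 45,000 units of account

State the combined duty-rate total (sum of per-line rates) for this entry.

Line A: sauce → III.3; in airtight containers → III.3.1; with added sugar → III.3.1.1. Scheduled 38%. Eswyn agreement on III.4: III.3.1.1 not covered. → 38%.
Line B: bakery product → III.2; chilled → III.2.2; with no added sugar → III.2.2.1. Scheduled 14%. No special measure applies. → 14%.
Line C: prepared fish product → III.4; in airtight containers → III.4.2; with added sugar → III.4.2.1. Scheduled 17%. Eswyn agreement on III.4: wholly obtained → 24% available; preference 24% not lower than 17% → no reduction. → 17%.
Sum: 38% + 14% + 17% = 69%.

69%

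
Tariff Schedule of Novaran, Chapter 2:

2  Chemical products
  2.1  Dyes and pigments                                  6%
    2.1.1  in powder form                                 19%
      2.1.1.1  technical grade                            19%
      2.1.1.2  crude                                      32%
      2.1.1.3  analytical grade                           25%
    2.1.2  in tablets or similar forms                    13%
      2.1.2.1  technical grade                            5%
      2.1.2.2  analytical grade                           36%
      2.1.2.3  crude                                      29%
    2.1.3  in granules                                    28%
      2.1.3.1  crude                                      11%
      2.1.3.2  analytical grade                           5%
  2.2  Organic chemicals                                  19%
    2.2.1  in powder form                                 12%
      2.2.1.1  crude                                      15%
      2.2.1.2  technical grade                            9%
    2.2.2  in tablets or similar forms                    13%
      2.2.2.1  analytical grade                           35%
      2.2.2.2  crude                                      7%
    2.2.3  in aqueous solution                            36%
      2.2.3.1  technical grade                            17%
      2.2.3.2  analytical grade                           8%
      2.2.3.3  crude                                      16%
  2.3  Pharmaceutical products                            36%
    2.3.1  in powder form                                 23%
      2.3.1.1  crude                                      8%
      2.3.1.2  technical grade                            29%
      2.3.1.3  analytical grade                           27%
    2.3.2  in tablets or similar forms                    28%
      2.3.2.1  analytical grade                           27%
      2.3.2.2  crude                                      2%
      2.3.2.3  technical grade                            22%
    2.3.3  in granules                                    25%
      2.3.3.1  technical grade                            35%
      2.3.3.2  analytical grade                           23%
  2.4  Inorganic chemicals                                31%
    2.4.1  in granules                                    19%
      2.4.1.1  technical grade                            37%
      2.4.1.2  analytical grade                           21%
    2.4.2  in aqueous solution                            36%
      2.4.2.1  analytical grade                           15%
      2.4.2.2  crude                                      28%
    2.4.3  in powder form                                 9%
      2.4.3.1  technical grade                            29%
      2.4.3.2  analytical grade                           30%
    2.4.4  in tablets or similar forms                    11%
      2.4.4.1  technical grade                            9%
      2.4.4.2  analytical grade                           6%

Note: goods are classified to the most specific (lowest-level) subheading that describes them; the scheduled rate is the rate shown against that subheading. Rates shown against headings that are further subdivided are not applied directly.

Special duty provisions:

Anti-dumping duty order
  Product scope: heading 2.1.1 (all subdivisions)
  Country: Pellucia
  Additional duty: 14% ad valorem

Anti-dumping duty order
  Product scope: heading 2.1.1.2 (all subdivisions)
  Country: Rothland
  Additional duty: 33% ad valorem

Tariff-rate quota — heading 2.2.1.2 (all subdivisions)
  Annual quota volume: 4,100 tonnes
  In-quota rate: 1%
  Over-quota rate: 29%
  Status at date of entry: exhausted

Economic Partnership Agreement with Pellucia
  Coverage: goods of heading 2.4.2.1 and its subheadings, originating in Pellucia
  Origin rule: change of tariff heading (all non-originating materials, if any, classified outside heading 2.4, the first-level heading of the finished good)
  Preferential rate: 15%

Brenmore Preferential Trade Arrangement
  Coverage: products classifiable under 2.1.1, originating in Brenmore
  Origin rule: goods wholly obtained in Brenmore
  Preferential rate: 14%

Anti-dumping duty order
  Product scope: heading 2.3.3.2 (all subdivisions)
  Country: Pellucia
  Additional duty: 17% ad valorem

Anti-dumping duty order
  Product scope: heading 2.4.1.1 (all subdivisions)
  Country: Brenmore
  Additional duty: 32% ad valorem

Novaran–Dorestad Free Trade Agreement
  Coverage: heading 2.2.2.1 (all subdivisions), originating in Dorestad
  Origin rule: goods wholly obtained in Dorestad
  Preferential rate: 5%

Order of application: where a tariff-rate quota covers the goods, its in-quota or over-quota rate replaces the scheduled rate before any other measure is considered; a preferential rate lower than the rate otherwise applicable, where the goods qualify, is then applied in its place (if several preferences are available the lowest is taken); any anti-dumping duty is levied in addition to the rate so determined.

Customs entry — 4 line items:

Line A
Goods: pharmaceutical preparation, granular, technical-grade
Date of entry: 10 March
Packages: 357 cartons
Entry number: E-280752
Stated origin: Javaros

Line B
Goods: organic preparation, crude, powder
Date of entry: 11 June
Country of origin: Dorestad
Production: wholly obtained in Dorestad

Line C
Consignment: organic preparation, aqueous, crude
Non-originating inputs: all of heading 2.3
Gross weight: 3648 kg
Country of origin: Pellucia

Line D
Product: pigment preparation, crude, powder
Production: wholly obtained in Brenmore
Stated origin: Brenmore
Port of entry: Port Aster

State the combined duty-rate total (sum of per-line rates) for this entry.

Line A: pharmaceutical → 2.3; granular → 2.3.3; technical-grade → 2.3.3.1. Scheduled 35%. No special measure applies. → 35%.
Line B: organic → 2.2; powder → 2.2.1; crude → 2.2.1.1. Scheduled 15%. Dorestad agreement on 2.2.2.1: 2.2.1.1 not covered. → 15%.
Line C: organic → 2.2; aqueous → 2.2.3; crude → 2.2.3.3. Scheduled 16%. Pellucia agreement on 2.4.2.1: 2.2.3.3 not covered. → 16%.
Line D: pigment → 2.1; powder → 2.1.1; crude → 2.1.1.2. Scheduled 32%. Brenmore agreement on 2.1.1: wholly obtained → 14% available; preferential 14%. → 14%.
Sum: 35% + 15% + 16% + 14% = 80%.

80%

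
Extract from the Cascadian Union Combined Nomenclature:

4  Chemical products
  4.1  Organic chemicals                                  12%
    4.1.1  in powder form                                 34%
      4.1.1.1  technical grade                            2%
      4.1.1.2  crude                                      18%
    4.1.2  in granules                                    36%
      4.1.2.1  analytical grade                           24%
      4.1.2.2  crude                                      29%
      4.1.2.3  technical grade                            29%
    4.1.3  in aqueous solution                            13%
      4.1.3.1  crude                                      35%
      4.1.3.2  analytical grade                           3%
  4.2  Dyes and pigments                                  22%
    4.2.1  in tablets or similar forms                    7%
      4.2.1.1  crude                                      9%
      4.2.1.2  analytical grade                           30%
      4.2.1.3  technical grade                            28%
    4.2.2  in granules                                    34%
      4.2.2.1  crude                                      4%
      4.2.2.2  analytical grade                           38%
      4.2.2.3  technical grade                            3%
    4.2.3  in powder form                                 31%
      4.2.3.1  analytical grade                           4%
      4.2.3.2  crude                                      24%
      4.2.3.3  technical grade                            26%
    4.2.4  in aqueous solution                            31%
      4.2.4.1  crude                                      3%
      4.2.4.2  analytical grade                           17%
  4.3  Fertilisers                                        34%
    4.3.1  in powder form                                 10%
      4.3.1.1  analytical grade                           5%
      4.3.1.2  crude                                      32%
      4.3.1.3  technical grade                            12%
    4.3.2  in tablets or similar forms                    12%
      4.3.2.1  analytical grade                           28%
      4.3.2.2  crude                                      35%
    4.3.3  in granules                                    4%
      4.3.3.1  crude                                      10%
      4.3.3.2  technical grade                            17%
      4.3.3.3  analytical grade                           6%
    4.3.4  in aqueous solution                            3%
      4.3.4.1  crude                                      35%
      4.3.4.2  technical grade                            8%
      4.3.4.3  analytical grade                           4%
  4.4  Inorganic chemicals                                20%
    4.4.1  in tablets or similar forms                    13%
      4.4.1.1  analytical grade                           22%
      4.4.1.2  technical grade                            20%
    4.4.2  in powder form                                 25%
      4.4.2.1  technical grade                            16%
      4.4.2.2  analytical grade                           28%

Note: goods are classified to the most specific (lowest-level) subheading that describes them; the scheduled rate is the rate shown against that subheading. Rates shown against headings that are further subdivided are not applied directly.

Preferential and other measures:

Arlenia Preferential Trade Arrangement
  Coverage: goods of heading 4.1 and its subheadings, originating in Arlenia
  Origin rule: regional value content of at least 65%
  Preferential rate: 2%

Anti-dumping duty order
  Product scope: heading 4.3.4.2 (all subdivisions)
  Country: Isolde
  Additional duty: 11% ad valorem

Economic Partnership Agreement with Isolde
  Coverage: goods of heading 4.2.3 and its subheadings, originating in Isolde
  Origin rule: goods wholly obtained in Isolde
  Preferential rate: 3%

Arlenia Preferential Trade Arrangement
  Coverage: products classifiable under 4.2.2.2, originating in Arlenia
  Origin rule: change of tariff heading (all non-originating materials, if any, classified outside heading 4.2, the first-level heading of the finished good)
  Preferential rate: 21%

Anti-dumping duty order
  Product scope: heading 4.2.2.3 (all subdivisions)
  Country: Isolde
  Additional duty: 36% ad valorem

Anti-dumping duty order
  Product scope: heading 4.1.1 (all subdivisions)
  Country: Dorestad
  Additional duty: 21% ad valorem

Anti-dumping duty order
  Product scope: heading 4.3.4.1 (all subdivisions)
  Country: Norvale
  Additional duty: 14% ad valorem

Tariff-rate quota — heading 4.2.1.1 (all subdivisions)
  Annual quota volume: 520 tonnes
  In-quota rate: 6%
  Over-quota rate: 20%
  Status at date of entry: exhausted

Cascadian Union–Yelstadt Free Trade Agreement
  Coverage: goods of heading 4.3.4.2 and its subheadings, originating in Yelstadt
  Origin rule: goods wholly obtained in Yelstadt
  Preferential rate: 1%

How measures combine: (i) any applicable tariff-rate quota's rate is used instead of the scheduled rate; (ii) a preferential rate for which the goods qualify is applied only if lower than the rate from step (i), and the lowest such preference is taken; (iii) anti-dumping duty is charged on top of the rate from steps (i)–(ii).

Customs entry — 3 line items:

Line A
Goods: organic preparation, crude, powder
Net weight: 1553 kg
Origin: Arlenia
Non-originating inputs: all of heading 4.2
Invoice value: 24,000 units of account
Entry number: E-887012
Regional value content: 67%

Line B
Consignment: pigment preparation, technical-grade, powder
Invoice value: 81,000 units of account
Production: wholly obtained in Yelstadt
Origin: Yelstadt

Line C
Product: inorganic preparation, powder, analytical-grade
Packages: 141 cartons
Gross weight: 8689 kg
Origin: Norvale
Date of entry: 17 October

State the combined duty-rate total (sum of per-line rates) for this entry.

56%

Line A: organic → 4.1; powder → 4.1.1; crude → 4.1.1.2. Scheduled 18%. Arlenia agreement on 4.1: RVC ≥ 65% → 2% available; Arlenia agreement on 4.2.2.2: 4.1.1.2 not covered; preferential 2%. → 2%.
Line B: pigment → 4.2; powder → 4.2.3; technical-grade → 4.2.3.3. Scheduled 26%. Yelstadt agreement on 4.3.4.2: 4.2.3.3 not covered. → 26%.
Line C: inorganic → 4.4; powder → 4.4.2; analytical-grade → 4.4.2.2. Scheduled 28%. No special measure applies. → 28%.
Sum: 2% + 26% + 28% = 56%.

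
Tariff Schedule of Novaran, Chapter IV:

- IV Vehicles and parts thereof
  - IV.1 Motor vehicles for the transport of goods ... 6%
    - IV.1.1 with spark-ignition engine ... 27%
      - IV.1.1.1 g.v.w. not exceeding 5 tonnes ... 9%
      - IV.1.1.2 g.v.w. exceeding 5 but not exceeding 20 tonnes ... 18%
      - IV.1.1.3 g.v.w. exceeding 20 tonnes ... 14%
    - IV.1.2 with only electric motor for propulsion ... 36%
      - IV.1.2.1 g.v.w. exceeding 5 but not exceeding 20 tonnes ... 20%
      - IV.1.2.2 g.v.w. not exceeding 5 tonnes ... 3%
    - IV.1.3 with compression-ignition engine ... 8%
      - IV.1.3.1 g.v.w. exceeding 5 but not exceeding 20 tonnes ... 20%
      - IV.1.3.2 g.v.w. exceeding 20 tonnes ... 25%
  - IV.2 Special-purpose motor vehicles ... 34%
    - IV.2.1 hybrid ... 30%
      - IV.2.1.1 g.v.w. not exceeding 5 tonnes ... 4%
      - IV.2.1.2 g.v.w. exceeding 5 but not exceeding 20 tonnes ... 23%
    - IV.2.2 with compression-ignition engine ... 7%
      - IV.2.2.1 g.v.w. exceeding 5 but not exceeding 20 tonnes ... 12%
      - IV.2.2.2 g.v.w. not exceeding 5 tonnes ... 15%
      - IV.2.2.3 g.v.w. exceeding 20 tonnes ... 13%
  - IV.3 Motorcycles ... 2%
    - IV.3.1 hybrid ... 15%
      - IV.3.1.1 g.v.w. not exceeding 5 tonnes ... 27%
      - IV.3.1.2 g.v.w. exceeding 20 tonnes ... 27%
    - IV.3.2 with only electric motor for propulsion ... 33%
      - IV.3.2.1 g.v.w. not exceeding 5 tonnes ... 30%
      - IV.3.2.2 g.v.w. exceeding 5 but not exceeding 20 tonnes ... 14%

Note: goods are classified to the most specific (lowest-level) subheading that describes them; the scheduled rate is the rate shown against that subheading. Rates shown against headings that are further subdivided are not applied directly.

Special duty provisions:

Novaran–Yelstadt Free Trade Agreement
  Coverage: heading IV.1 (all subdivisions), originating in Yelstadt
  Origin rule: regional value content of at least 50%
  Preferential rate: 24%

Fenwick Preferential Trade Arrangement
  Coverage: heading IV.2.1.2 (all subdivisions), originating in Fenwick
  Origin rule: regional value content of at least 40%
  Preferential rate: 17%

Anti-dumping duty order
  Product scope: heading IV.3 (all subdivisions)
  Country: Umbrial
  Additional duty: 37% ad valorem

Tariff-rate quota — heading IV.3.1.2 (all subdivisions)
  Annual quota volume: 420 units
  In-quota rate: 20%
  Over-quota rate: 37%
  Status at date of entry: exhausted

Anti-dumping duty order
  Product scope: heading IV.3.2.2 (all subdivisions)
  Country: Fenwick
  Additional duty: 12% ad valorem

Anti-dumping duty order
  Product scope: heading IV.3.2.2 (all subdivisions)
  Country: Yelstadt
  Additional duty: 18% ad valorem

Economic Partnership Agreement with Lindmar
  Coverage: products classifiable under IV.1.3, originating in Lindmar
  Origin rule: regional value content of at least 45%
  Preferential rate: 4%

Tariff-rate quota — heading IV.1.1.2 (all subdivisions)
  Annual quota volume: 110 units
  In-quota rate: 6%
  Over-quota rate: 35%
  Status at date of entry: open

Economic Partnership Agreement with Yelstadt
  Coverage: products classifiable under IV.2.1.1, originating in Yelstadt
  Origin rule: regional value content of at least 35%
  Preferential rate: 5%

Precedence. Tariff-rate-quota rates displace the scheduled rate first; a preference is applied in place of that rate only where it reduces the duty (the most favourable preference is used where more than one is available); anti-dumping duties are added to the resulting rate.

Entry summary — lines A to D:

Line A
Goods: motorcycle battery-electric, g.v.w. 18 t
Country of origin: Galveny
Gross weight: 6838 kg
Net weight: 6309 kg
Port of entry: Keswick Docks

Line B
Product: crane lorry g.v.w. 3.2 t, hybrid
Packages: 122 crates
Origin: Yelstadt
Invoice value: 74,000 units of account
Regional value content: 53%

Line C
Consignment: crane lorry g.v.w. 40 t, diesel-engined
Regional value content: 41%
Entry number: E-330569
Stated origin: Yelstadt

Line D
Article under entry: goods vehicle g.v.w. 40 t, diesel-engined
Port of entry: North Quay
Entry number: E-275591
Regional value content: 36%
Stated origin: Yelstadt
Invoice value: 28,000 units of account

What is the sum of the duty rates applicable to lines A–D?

56%

Line A: motorcycle → IV.3; battery-electric → IV.3.2; g.v.w. 18 t → IV.3.2.2. Scheduled 14%. No special measure applies. → 14%.
Line B: crane lorry → IV.2; hybrid → IV.2.1; g.v.w. 3.2 t → IV.2.1.1. Scheduled 4%. Yelstadt agreement on IV.1: IV.2.1.1 not covered; Yelstadt agreement on IV.2.1.1: RVC ≥ 35% → 5% available; preference 5% not lower than 4% → no reduction. → 4%.
Line C: crane lorry → IV.2; diesel-engined → IV.2.2; g.v.w. 40 t → IV.2.2.3. Scheduled 13%. Yelstadt agreement on IV.1: IV.2.2.3 not covered; Yelstadt agreement on IV.2.1.1: IV.2.2.3 not covered. → 13%.
Line D: goods vehicle → IV.1; diesel-engined → IV.1.3; g.v.w. 40 t → IV.1.3.2. Scheduled 25%. Yelstadt agreement on IV.1: RVC < 50%; Yelstadt agreement on IV.2.1.1: IV.1.3.2 not covered. → 25%.
Sum: 14% + 4% + 13% + 25% = 56%.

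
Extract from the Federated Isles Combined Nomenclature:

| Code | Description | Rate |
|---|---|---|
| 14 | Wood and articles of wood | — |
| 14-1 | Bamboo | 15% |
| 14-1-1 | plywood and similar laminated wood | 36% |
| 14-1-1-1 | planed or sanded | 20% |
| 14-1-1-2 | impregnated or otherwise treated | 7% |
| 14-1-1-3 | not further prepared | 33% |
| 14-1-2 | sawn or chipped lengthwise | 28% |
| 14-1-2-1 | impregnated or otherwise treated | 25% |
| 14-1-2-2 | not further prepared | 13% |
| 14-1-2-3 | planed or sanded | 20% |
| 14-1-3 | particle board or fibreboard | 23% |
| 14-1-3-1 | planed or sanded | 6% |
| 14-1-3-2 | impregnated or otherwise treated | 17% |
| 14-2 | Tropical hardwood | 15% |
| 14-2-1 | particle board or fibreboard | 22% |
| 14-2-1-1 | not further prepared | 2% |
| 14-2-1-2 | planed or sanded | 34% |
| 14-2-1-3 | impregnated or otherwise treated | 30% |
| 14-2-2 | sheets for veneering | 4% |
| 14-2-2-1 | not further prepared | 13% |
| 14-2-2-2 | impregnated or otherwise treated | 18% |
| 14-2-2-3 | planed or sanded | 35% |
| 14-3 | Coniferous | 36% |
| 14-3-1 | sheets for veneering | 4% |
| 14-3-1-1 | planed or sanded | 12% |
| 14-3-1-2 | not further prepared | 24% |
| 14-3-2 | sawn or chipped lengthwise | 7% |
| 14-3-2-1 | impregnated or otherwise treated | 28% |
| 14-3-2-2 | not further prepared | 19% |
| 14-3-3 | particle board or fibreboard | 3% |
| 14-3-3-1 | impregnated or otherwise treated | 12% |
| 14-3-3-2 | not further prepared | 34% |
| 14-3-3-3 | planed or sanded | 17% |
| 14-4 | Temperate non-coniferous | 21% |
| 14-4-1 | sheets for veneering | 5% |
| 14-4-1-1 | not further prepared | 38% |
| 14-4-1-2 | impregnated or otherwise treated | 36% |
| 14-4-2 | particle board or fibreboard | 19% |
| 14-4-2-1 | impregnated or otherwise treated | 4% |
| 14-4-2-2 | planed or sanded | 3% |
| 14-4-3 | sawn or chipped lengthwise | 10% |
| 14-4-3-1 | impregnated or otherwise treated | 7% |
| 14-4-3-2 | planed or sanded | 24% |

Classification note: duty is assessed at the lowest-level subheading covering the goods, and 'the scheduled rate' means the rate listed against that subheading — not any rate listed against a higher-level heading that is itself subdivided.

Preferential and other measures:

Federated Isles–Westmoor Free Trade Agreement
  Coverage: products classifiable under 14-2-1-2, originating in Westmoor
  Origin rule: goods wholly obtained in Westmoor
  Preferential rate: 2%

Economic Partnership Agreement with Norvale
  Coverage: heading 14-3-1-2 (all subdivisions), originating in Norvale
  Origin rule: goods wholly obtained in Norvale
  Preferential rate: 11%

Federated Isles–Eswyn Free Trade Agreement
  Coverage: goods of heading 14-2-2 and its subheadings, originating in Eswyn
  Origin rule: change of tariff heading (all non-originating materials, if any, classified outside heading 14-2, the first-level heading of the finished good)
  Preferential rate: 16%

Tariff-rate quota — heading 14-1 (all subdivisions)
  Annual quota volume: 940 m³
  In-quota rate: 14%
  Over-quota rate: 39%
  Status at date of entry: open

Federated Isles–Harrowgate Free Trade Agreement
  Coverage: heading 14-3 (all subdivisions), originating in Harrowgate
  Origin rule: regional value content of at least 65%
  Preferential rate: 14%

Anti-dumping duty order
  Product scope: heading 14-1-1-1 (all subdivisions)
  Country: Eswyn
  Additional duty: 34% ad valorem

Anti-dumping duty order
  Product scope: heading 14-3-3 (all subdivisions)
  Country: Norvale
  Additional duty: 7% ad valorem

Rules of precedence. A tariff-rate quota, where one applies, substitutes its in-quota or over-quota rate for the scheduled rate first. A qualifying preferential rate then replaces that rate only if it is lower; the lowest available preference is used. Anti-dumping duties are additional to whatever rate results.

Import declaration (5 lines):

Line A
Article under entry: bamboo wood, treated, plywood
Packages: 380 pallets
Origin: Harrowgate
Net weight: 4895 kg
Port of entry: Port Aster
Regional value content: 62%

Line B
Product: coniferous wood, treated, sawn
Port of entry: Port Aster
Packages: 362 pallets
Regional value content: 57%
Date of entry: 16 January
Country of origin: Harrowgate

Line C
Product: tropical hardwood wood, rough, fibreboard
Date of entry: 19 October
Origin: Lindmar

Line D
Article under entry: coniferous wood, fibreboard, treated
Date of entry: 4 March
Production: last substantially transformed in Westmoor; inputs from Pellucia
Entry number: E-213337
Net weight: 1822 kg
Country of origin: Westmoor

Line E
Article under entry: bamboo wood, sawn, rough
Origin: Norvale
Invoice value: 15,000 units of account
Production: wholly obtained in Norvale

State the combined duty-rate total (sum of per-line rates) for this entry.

Line A: bamboo → 14-1; plywood → 14-1-1; treated → 14-1-1-2. Scheduled 7%. quota on 14-1 open → in-quota 14%; Harrowgate agreement on 14-3: 14-1-1-2 not covered. → 14%.
Line B: coniferous → 14-3; sawn → 14-3-2; treated → 14-3-2-1. Scheduled 28%. Harrowgate agreement on 14-3: RVC < 65%. → 28%.
Line C: tropical hardwood → 14-2; fibreboard → 14-2-1; rough → 14-2-1-1. Scheduled 2%. No special measure applies. → 2%.
Line D: coniferous → 14-3; fibreboard → 14-3-3; treated → 14-3-3-1. Scheduled 12%. Westmoor agreement on 14-2-1-2: 14-3-3-1 not covered. → 12%.
Line E: bamboo → 14-1; sawn → 14-1-2; rough → 14-1-2-2. Scheduled 13%. quota on 14-1 open → in-quota 14%; Norvale agreement on 14-3-1-2: 14-1-2-2 not covered. → 14%.
Sum: 14% + 28% + 2% + 12% + 14% = 70%.

70%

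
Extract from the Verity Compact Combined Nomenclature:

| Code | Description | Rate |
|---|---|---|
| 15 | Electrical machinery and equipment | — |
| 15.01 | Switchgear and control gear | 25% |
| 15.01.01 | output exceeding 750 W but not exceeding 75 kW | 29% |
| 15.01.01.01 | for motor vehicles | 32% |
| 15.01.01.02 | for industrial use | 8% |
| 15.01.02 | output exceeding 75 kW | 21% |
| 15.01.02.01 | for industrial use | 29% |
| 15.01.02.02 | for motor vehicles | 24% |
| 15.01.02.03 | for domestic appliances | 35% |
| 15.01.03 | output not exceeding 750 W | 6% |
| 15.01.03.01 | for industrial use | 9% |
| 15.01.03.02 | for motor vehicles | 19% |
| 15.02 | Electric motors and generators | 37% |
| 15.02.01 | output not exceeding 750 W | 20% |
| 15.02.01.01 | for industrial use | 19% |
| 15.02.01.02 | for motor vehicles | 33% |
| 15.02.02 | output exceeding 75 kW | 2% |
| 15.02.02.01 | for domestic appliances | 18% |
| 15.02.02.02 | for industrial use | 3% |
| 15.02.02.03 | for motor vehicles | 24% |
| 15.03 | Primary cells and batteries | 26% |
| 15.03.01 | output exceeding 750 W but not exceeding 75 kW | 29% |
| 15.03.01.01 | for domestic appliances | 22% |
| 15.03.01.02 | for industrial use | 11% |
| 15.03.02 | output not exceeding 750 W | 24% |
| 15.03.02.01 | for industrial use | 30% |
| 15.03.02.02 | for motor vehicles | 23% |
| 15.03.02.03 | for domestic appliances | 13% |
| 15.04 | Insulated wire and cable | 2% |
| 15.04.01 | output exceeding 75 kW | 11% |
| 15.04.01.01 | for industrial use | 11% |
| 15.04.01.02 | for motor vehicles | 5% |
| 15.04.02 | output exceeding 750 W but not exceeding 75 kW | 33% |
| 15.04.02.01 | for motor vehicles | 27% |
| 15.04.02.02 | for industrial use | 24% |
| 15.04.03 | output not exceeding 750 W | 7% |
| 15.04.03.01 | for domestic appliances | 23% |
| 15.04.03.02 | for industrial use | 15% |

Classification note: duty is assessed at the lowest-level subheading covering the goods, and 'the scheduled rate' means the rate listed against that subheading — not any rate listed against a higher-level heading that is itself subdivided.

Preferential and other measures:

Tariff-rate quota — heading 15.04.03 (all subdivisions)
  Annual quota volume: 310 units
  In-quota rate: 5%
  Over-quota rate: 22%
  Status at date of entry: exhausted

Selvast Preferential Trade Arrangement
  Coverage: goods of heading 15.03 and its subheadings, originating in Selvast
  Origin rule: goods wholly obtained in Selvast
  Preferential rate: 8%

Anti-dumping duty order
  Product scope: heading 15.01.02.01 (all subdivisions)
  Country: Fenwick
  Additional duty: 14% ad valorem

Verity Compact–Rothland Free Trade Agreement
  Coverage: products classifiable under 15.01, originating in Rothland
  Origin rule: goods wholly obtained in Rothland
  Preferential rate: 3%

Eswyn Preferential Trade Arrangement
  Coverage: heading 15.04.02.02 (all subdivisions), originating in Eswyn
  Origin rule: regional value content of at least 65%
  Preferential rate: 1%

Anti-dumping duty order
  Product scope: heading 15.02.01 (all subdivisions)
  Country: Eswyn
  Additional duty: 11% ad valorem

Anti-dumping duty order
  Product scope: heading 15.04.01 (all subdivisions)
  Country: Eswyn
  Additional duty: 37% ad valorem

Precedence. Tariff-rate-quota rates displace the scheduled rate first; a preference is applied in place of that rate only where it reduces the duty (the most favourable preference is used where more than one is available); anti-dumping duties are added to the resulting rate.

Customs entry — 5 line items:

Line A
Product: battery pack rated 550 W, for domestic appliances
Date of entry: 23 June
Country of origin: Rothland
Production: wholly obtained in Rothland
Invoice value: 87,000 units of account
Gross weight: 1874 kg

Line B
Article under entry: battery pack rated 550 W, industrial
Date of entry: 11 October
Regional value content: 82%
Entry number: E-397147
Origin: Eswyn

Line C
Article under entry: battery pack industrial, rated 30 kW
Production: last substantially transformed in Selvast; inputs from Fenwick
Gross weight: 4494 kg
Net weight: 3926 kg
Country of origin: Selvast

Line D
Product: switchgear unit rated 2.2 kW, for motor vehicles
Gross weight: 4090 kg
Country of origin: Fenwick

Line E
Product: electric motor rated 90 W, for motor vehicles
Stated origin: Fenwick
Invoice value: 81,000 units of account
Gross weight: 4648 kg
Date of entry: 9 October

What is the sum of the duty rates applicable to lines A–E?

119%

Line A: battery pack → 15.03; rated 550 W → 15.03.02; for domestic appliances → 15.03.02.03. Scheduled 13%. Rothland agreement on 15.01: 15.03.02.03 not covered. → 13%.
Line B: battery pack → 15.03; rated 550 W → 15.03.02; industrial → 15.03.02.01. Scheduled 30%. Eswyn agreement on 15.04.02.02: 15.03.02.01 not covered. → 30%.
Line C: battery pack → 15.03; rated 30 kW → 15.03.01; industrial → 15.03.01.02. Scheduled 11%. Selvast agreement on 15.03: not wholly obtained. → 11%.
Line D: switchgear unit → 15.01; rated 2.2 kW → 15.01.01; for motor vehicles → 15.01.01.01. Scheduled 32%. No special measure applies. → 32%.
Line E: electric motor → 15.02; rated 90 W → 15.02.01; for motor vehicles → 15.02.01.02. Scheduled 33%. No special measure applies. → 33%.
Sum: 13% + 30% + 11% + 32% + 33% = 119%.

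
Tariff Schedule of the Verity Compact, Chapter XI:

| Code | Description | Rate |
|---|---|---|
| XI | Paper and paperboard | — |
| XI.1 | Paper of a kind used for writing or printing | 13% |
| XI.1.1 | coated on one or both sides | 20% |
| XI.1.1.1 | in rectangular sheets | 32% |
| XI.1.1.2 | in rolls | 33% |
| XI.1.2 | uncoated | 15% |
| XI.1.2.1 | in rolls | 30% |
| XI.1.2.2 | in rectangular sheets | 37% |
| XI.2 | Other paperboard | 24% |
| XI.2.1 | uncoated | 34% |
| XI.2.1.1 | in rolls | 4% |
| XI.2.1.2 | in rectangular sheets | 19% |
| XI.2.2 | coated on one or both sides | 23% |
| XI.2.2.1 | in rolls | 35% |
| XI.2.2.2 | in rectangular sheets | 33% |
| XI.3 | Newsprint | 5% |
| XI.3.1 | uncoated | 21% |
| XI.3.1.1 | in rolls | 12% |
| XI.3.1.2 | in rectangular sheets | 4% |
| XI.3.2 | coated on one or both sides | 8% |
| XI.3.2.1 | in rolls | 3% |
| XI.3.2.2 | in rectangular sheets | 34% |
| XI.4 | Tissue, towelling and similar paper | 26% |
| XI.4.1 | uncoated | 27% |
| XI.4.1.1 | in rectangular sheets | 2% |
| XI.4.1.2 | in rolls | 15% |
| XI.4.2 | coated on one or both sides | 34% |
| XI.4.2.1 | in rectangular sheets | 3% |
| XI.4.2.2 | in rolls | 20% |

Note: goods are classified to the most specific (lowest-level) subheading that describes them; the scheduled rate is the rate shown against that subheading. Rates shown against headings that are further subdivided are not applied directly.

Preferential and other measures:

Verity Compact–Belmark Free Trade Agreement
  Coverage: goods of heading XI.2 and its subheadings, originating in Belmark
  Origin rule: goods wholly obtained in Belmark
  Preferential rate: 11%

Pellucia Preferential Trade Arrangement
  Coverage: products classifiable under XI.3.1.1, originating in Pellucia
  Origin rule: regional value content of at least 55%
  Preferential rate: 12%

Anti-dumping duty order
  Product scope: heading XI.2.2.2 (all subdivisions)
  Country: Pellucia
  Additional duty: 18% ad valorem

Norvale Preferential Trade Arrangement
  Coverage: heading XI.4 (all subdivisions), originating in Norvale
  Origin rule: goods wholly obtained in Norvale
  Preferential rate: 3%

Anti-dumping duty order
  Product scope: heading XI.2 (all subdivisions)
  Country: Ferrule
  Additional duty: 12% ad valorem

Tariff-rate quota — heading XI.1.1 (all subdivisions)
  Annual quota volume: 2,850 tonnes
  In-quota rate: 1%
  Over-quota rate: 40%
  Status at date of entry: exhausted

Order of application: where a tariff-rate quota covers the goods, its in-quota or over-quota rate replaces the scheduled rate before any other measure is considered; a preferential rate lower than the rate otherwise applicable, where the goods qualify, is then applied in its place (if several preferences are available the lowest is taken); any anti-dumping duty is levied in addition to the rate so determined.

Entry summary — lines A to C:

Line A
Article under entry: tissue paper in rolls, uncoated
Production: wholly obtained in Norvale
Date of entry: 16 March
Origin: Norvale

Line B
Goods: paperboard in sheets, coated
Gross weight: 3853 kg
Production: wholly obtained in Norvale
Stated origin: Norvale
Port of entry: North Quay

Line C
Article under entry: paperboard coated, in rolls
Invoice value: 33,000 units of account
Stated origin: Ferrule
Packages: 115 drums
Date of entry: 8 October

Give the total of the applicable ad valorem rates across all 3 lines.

83%

Line A: tissue paper → XI.4; uncoated → XI.4.1; in rolls → XI.4.1.2. Scheduled 15%. Norvale agreement on XI.4: wholly obtained → 3% available; preferential 3%. → 3%.
Line B: paperboard → XI.2; coated → XI.2.2; in sheets → XI.2.2.2. Scheduled 33%. Norvale agreement on XI.4: XI.2.2.2 not covered. → 33%.
Line C: paperboard → XI.2; coated → XI.2.2; in rolls → XI.2.2.1. Scheduled 35%. anti-dumping (Ferrule, XI.2): +12%; total 35% + 12% = 47%. → 47%.
Sum: 3% + 33% + 47% = 83%.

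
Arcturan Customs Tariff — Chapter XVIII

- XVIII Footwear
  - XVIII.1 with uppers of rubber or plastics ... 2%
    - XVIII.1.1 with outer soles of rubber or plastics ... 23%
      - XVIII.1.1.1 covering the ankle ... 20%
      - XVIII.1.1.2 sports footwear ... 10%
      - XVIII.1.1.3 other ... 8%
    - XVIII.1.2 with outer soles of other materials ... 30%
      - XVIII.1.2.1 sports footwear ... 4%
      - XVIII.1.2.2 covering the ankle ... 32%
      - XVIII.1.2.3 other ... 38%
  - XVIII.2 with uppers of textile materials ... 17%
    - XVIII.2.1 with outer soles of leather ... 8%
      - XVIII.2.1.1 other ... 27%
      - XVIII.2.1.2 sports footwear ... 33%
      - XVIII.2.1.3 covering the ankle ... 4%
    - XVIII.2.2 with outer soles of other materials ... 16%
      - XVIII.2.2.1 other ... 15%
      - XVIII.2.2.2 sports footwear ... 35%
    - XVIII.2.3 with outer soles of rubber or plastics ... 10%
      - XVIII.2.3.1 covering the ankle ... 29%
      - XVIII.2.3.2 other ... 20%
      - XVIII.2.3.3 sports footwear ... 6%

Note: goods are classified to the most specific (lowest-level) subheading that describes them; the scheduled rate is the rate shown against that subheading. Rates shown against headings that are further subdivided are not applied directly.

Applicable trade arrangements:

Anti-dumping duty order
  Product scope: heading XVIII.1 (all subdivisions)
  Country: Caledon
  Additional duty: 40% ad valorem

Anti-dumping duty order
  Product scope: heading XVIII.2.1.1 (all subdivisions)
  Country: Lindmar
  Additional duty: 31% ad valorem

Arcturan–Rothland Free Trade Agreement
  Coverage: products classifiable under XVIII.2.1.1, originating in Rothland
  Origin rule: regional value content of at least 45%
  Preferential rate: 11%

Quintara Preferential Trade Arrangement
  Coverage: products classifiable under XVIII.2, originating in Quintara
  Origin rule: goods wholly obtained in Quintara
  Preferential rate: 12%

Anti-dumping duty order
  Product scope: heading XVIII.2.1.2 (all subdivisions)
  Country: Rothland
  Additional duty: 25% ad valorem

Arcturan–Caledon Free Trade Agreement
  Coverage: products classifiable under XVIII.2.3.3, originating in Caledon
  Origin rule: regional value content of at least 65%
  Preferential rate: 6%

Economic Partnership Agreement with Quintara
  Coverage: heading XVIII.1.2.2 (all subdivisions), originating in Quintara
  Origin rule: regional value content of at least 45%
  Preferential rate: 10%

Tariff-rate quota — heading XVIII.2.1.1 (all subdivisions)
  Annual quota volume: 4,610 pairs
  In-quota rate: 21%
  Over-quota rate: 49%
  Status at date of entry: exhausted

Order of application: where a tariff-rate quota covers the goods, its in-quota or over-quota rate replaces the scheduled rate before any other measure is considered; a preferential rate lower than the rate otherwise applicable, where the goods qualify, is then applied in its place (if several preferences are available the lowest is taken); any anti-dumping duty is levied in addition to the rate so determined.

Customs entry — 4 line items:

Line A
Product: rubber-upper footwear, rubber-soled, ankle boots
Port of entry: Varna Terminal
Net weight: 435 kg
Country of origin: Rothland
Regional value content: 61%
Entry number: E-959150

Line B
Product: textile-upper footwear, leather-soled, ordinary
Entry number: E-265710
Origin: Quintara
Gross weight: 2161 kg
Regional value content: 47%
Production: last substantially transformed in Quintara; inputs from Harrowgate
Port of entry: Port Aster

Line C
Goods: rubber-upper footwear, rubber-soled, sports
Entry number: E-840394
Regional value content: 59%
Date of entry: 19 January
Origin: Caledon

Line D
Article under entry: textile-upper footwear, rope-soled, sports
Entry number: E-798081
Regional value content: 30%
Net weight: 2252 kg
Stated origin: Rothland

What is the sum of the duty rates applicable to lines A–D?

154%

Line A: rubber-upper → XVIII.1; rubber-soled → XVIII.1.1; ankle boots → XVIII.1.1.1. Scheduled 20%. Rothland agreement on XVIII.2.1.1: XVIII.1.1.1 not covered. → 20%.
Line B: textile-upper → XVIII.2; leather-soled → XVIII.2.1; ordinary → XVIII.2.1.1. Scheduled 27%. quota on XVIII.2.1.1 exhausted → over-quota 49%; Quintara agreement on XVIII.2: not wholly obtained; Quintara agreement on XVIII.1.2.2: XVIII.2.1.1 not covered. → 49%.
Line C: rubber-upper → XVIII.1; rubber-soled → XVIII.1.1; sports → XVIII.1.1.2. Scheduled 10%. Caledon agreement on XVIII.2.3.3: XVIII.1.1.2 not covered; anti-dumping (Caledon, XVIII.1): +40%; total 10% + 40% = 50%. → 50%.
Line D: textile-upper → XVIII.2; rope-soled → XVIII.2.2; sports → XVIII.2.2.2. Scheduled 35%. Rothland agreement on XVIII.2.1.1: XVIII.2.2.2 not covered. → 35%.
Sum: 20% + 49% + 50% + 35% = 154%.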